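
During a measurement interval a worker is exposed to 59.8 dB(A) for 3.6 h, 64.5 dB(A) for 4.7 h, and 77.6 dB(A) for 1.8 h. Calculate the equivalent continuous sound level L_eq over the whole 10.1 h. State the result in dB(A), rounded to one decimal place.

The energy average is taken in the linear domain: L_eq = 10·log₁₀[(Σ tᵢ·10^(Lᵢ/10))/T], T = 10.1 h.
Σ tᵢ·10^(Lᵢ/10) = 3.6·10^(59.8/10) + 4.7·10^(64.5/10) + 1.8·10^(77.6/10) = 1.203e+08.
L_eq = 10·log₁₀(1.203e+08/10.1) = 70.76 dB(A).

70.8 dB(A)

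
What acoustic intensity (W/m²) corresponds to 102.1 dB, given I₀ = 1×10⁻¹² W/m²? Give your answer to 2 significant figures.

I/I₀ = 10^(102.1/10) = 1.622e+10, so I = 1.622e+10 × 10⁻¹² W/m².

0.016 W/m²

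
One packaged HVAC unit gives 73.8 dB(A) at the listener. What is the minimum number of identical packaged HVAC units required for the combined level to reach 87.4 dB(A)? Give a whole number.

23

N identical sources give L₁ + 10·log₁₀ N, so require 10·log₁₀ N ≥ 87.4 − 73.8 = 13.6 dB.
N ≥ 10^(13.6/10) = 22.909, so N = 23.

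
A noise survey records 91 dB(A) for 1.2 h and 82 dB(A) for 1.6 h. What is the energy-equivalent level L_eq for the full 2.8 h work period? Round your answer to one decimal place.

Weight each interval's intensity by its duration and average over T = 2.8 h:
Σ tᵢ·10^(Lᵢ/10) = 1.2·10^(91/10) + 1.6·10^(82/10) = 1.764e+09.
L_eq = 10·log₁₀(1.764e+09/2.8) = 87.99 dB(A).

88.0 dB(A)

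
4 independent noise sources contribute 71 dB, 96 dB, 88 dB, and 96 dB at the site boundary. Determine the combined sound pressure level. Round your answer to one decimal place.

Incoherent sources combine by intensity addition: L_total = 10·log₁₀(Σ 10^(L_i/10)).
Σ 10^(L/10) = 10^(71/10) + 10^(96/10) + 10^(88/10) + 10^(96/10) = 8.606e+09.
L_total = 10·log₁₀(8.606e+09) = 99.35 dB.

99.3 dB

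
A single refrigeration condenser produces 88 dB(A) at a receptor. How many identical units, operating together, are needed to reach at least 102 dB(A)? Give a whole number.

Need L₁ + 10·log₁₀ N ≥ 102, i.e. log₁₀ N ≥ 1.40.
N ≥ 10^(14.0/10) = 25.119, so N = 26.

26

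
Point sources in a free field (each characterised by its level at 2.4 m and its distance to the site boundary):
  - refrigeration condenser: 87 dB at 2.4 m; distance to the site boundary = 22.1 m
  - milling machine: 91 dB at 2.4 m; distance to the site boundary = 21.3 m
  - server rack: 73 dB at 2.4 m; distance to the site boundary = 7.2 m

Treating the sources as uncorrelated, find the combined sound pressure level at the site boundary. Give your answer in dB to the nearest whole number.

Propagate each source to the receiver with L = L_ref − 20·log₁₀(r/r_ref), then add intensities.
refrigeration condenser: 87 − 20·log₁₀(22.1/2.4) = 87 − 19.28 = 67.72 dB.
milling machine: 91 − 20·log₁₀(21.3/2.4) = 91 − 18.96 = 72.04 dB.
server rack: 73 − 20·log₁₀(7.2/2.4) = 73 − 9.54 = 63.46 dB.
Σ 10^(L/10) = 2.411e+07 → L_total = 10·log₁₀(2.411e+07) = 73.82 dB.

74 dB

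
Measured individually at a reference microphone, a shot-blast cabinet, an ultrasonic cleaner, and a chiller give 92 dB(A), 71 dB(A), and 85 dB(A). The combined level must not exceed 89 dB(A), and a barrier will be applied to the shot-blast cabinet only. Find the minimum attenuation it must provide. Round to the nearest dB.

5 dB

Everything except the shot-blast cabinet sums to 10^(71/10) + 10^(85/10) = 3.288e+08 in linear terms, 85.17 dB(A).
To meet 89 dB(A) overall, the treated shot-blast cabinet may contribute at most 10^(89/10) − 3.288e+08 = 4.655e+08, i.e. 86.68 dB(A).
Required insertion loss = 92 − 86.68 = 5.32 dB.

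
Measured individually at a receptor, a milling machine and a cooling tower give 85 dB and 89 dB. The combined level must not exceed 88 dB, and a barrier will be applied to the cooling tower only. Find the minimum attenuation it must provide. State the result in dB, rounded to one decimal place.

4.0 dB

Everything except the cooling tower sums to 10^(85/10) = 3.162e+08 in linear terms, 85.00 dB.
The limit corresponds to 10^(88/10) = 6.310e+08; subtracting the fixed part leaves 3.147e+08 for the cooling tower, i.e. 84.98 dB.
Required insertion loss = 89 − 84.98 = 4.02 dB.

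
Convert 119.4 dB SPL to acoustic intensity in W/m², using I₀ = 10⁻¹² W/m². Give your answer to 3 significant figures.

I = I₀·10^(L/10) = 10⁻¹² × 10^(119.4/10) = 10^(-0.060).

0.871 W/m²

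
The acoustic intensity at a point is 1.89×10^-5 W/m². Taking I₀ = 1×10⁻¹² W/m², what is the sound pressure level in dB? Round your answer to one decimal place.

72.8 dB

Dividing by I₀ shifts the exponent by 12: I/I₀ = 1.89×10^7.
L = 10·(0.2765 + 7) = 72.76 dB.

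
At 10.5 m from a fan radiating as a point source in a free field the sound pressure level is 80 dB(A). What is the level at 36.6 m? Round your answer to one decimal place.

Spherical spreading from a point source gives a 20·log₁₀(r₂/r₁) drop.
L₂ = 80 − 20·log₁₀(36.6/10.5) = 80 − 10.846 = 69.15 dB(A).

69.2 dB(A)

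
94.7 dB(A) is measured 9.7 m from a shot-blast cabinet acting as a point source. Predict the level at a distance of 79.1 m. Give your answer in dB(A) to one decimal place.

For a point source, L₂ = L₁ − 20·log₁₀(r₂/r₁).
L₂ = 94.7 − 20·log₁₀(79.1/9.7) = 94.7 − 18.228 = 76.47 dB(A).

76.5 dB(A)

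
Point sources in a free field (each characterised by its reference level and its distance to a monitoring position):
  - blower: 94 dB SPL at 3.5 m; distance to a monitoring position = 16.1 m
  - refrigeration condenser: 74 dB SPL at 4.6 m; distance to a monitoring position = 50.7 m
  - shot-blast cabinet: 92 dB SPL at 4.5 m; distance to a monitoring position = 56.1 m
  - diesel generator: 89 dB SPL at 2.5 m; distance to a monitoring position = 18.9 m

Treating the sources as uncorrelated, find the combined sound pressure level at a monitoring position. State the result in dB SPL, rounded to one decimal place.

First find each source's level at the receiver (point-source: −20·log₁₀(r/r_ref)), then combine on an intensity basis.
blower: 94 − 20·log₁₀(16.1/3.5) = 94 − 13.26 = 80.74 dB SPL.
refrigeration condenser: 74 − 20·log₁₀(50.7/4.6) = 74 − 20.85 = 53.15 dB SPL.
shot-blast cabinet: 92 − 20·log₁₀(56.1/4.5) = 92 − 21.92 = 70.08 dB SPL.
diesel generator: 89 − 20·log₁₀(18.9/2.5) = 89 − 17.57 = 71.43 dB SPL.
Σ 10^(L/10) = 1.430e+08 → L_total = 10·log₁₀(1.430e+08) = 81.55 dB SPL.

81.6 dB SPL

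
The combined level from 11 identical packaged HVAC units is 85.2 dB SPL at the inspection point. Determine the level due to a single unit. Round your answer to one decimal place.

74.8 dB SPL

For N identical incoherent sources L_total = L₁ + 10·log₁₀ N, so L₁ = 85.2 − 10·log₁₀(11) = 85.2 − 10.414.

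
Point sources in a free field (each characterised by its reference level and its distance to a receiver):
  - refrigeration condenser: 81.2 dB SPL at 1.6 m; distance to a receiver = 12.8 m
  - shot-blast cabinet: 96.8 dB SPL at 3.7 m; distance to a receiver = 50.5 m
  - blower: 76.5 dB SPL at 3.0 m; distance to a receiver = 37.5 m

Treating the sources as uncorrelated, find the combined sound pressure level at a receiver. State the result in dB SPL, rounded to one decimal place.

Propagate each source to the receiver with L = L_ref − 20·log₁₀(r/r_ref), then add intensities.
refrigeration condenser: 81.2 − 20·log₁₀(12.8/1.6) = 81.2 − 18.06 = 63.14 dB SPL.
shot-blast cabinet: 96.8 − 20·log₁₀(50.5/3.7) = 96.8 − 22.70 = 74.10 dB SPL.
blower: 76.5 − 20·log₁₀(37.5/3.0) = 76.5 − 21.94 = 54.56 dB SPL.
Σ 10^(L/10) = 2.804e+07 → L_total = 10·log₁₀(2.804e+07) = 74.48 dB SPL.

74.5 dB SPL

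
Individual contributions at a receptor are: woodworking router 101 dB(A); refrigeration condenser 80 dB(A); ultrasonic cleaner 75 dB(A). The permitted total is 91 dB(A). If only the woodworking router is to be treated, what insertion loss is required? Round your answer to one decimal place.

The untreated sources together contribute 10^(80/10) + 10^(75/10) = 1.316e+08, i.e. 81.19 dB(A).
To meet 91 dB(A) overall, the treated woodworking router may contribute at most 10^(91/10) − 1.316e+08 = 1.127e+09, i.e. 90.52 dB(A).
Required insertion loss = 101 − 90.52 = 10.48 dB.

10.5 dB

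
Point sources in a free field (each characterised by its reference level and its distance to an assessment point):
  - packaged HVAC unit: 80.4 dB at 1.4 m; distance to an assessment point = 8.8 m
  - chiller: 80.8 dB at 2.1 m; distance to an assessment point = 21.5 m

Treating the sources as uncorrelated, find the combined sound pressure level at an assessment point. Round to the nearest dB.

66 dB

Apply inverse-square spreading to bring every level to the receiver, then sum 10^(L/10).
packaged HVAC unit: 80.4 − 20·log₁₀(8.8/1.4) = 80.4 − 15.97 = 64.43 dB.
chiller: 80.8 − 20·log₁₀(21.5/2.1) = 80.8 − 20.20 = 60.60 dB.
Σ 10^(L/10) = 3.922e+06 → L_total = 10·log₁₀(3.922e+06) = 65.94 dB.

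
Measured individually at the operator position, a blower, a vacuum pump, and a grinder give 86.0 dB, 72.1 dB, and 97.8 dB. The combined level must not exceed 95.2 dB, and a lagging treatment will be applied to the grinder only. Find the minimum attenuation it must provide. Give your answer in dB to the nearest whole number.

The untreated sources together contribute 10^(86.0/10) + 10^(72.1/10) = 4.143e+08, i.e. 86.17 dB.
To meet 95.2 dB overall, the treated grinder may contribute at most 10^(95.2/10) − 4.143e+08 = 2.897e+09, i.e. 94.62 dB.
So the grinder must be reduced from 97.8 to 94.62 dB: IL = 3.18 dB.

3 dB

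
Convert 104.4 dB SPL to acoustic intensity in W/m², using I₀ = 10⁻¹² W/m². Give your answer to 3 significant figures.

I = I₀·10^(L/10) = 10⁻¹² × 10^(104.4/10) = 10^(-1.560).

0.0275 W/m²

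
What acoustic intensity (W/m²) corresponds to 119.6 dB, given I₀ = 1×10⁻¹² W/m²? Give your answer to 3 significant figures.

I/I₀ = 10^(119.6/10) = 9.12e+11, so I = 9.12e+11 × 10⁻¹² W/m².

0.912 W/m²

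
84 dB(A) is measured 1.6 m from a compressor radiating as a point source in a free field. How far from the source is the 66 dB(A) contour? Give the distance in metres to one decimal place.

The 18.0 dB drop corresponds to a distance ratio of 10^(18.0/20) for a point source.
r₂ = 1.6·10^((84−66)/20) = 1.6·10^(18.0/20) = 12.71 m.

12.7 m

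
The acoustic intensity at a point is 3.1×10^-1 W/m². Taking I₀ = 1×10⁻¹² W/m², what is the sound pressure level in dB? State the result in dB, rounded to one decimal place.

L = 10·log₁₀(I/I₀) = 10·log₁₀(3.1×10^-1/10⁻¹²) = 10·log₁₀(3.1×10^11).
L = 10·(0.4914 + 11) = 114.91 dB.

114.9 dB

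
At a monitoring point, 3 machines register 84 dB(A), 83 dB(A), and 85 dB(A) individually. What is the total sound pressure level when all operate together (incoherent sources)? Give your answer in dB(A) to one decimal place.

Incoherent sources combine by intensity addition: L_total = 10·log₁₀(Σ 10^(L_i/10)).
Σ 10^(L/10) = 10^(84/10) + 10^(83/10) + 10^(85/10) = 7.669e+08.
L_total = 10·log₁₀(7.669e+08) = 88.85 dB(A).

88.8 dB(A)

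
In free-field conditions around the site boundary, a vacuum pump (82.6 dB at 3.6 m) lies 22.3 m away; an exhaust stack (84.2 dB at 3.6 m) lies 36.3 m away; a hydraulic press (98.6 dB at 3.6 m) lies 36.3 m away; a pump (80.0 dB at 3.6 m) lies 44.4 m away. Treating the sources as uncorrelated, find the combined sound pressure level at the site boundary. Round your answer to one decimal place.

79.0 dB

Propagate each source to the receiver with L = L_ref − 20·log₁₀(r/r_ref), then add intensities.
vacuum pump: 82.6 − 20·log₁₀(22.3/3.6) = 82.6 − 15.84 = 66.76 dB.
exhaust stack: 84.2 − 20·log₁₀(36.3/3.6) = 84.2 − 20.07 = 64.13 dB.
hydraulic press: 98.6 − 20·log₁₀(36.3/3.6) = 98.6 − 20.07 = 78.53 dB.
pump: 80.0 − 20·log₁₀(44.4/3.6) = 80.0 − 21.82 = 58.18 dB.
Σ 10^(L/10) = 7.924e+07 → L_total = 10·log₁₀(7.924e+07) = 78.99 dB.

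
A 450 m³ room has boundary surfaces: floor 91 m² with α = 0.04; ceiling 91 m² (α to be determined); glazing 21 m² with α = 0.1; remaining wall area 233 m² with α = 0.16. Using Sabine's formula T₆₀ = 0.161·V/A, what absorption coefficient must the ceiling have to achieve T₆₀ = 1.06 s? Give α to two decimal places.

A = 0.161·V/T₆₀ = 0.161·450/1.06 = 68.35 m² sabins.
Absorption from the other surfaces = 91·0.04 + 21·0.1 + 233·0.16 = 43.02 m², so the ceiling must supply 25.33 m² over 91 m².
α = 25.33/91 = 0.278.

0.28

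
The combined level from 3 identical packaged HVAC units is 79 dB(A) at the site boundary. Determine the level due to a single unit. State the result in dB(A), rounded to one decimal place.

Dividing the total intensity by 3 lowers the level by 10·log₁₀ 3 = 4.771 dB: L₁ = 79 − 4.771.

74.2 dB(A)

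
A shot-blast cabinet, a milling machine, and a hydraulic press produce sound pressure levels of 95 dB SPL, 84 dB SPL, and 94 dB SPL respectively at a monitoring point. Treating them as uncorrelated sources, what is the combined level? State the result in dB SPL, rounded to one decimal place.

97.7 dB SPL

For uncorrelated sources the intensities add, so convert each level to linear form, sum, and take 10·log₁₀ of the total.
Σ 10^(L/10) = 10^(95/10) + 10^(84/10) + 10^(94/10) = 5.925e+09.
L_total = 10·log₁₀(5.925e+09) = 97.73 dB SPL.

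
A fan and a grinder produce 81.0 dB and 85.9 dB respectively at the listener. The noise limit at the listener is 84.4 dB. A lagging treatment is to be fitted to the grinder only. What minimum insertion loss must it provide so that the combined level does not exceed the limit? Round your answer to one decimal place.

4.2 dB

The untreated sources together contribute 10^(81.0/10) = 1.259e+08, i.e. 81.00 dB.
To meet 84.4 dB overall, the treated grinder may contribute at most 10^(84.4/10) − 1.259e+08 = 1.495e+08, i.e. 81.75 dB.
So the grinder must be reduced from 85.9 to 81.75 dB: IL = 4.15 dB.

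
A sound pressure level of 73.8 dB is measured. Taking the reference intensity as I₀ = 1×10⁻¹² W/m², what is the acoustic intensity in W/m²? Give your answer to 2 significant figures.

2.4e-05 W/m²

I/I₀ = 10^(73.8/10) = 2.399e+07, so I = 2.399e+07 × 10⁻¹² W/m².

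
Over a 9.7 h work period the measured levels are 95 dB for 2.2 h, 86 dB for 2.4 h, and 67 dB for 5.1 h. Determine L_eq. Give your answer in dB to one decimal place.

89.1 dB

L_eq = 10·log₁₀[(1/T)·Σ tᵢ·10^(Lᵢ/10)] with T = 9.7 h.
Σ tᵢ·10^(Lᵢ/10) = 2.2·10^(95/10) + 2.4·10^(86/10) + 5.1·10^(67/10) = 7.938e+09.
L_eq = 10·log₁₀(7.938e+09/9.7) = 89.13 dB.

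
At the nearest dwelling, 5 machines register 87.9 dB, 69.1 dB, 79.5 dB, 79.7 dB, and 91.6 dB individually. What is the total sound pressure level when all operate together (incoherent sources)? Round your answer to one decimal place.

Incoherent sources combine by intensity addition: L_total = 10·log₁₀(Σ 10^(L_i/10)).
Σ 10^(L/10) = 10^(87.9/10) + 10^(69.1/10) + 10^(79.5/10) + 10^(79.7/10) + 10^(91.6/10) = 2.253e+09.
L_total = 10·log₁₀(2.253e+09) = 93.53 dB.

93.5 dB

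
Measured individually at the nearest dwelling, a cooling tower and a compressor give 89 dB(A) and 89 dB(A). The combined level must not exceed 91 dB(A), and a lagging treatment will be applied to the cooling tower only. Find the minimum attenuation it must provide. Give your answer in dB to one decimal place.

2.3 dB

The untreated sources together contribute 10^(89/10) = 7.943e+08, i.e. 89.00 dB(A).
The limit corresponds to 10^(91/10) = 1.259e+09; subtracting the fixed part leaves 4.646e+08 for the cooling tower, i.e. 86.67 dB(A).
Required insertion loss = 89 − 86.67 = 2.33 dB.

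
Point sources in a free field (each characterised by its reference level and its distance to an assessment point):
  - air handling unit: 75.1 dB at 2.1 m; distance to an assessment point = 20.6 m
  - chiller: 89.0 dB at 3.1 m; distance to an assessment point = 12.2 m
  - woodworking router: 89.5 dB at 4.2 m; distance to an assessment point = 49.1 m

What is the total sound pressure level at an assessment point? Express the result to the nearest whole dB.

78 dB

Apply inverse-square spreading to bring every level to the receiver, then sum 10^(L/10).
air handling unit: 75.1 − 20·log₁₀(20.6/2.1) = 75.1 − 19.83 = 55.27 dB.
chiller: 89.0 − 20·log₁₀(12.2/3.1) = 89.0 − 11.90 = 77.10 dB.
woodworking router: 89.5 − 20·log₁₀(49.1/4.2) = 89.5 − 21.36 = 68.14 dB.
Σ 10^(L/10) = 5.814e+07 → L_total = 10·log₁₀(5.814e+07) = 77.65 dB.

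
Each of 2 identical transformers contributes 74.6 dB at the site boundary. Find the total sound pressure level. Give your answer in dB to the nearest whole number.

With 2 equal, uncorrelated contributions the intensity is 2× that of one unit, giving a rise of 10·log₁₀ 2.
L_total = 74.6 + 10·log₁₀(2) = 74.6 + 3.010 = 77.61 dB.

78 dB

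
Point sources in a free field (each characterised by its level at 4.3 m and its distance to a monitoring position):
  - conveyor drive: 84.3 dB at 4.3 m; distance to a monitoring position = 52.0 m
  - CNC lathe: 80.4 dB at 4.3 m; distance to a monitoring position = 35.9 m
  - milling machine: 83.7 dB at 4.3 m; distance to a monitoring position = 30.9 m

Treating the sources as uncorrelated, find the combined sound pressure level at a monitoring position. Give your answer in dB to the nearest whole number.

69 dB

First find each source's level at the receiver (point-source: −20·log₁₀(r/r_ref)), then combine on an intensity basis.
conveyor drive: 84.3 − 20·log₁₀(52.0/4.3) = 84.3 − 21.65 = 62.65 dB.
CNC lathe: 80.4 − 20·log₁₀(35.9/4.3) = 80.4 − 18.43 = 61.97 dB.
milling machine: 83.7 − 20·log₁₀(30.9/4.3) = 83.7 − 17.13 = 66.57 dB.
Σ 10^(L/10) = 7.953e+06 → L_total = 10·log₁₀(7.953e+06) = 69.01 dB.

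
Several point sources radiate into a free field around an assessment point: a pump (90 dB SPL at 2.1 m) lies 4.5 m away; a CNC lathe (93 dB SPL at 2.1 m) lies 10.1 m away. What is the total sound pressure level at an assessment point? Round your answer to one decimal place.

First find each source's level at the receiver (point-source: −20·log₁₀(r/r_ref)), then combine on an intensity basis.
pump: 90 − 20·log₁₀(4.5/2.1) = 90 − 6.62 = 83.38 dB SPL.
CNC lathe: 93 − 20·log₁₀(10.1/2.1) = 93 − 13.64 = 79.36 dB SPL.
Σ 10^(L/10) = 3.040e+08 → L_total = 10·log₁₀(3.040e+08) = 84.83 dB SPL.

84.8 dB SPL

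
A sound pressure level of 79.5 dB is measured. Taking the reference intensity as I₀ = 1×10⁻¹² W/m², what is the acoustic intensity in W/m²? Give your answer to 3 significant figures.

8.91e-05 W/m²

L = 10·log₁₀(I/I₀) ⇒ I = I₀·10^(L/10) = 10⁻¹² × 10^7.95.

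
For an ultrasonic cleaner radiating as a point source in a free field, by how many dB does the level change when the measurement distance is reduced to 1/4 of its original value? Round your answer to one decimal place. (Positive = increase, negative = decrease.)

With spherical spreading the level changes by −20·log₁₀(r₂/r₁).
ΔL = −20·log₁₀(0.25) = +12.04 dB.

+12.0 dB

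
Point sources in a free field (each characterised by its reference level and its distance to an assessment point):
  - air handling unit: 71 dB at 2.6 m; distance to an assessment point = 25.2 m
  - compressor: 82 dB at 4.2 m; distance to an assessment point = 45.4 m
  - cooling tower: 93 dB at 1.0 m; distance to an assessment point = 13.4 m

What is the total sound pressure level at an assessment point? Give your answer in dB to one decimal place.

71.0 dB

Apply inverse-square spreading to bring every level to the receiver, then sum 10^(L/10).
air handling unit: 71 − 20·log₁₀(25.2/2.6) = 71 − 19.73 = 51.27 dB.
compressor: 82 − 20·log₁₀(45.4/4.2) = 82 − 20.68 = 61.32 dB.
cooling tower: 93 − 20·log₁₀(13.4/1.0) = 93 − 22.54 = 70.46 dB.
Σ 10^(L/10) = 1.260e+07 → L_total = 10·log₁₀(1.260e+07) = 71.00 dB.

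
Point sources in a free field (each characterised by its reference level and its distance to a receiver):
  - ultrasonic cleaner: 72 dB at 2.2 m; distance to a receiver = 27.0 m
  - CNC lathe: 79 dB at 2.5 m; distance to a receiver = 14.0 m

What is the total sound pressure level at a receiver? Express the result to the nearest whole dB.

First find each source's level at the receiver (point-source: −20·log₁₀(r/r_ref)), then combine on an intensity basis.
ultrasonic cleaner: 72 − 20·log₁₀(27.0/2.2) = 72 − 21.78 = 50.22 dB.
CNC lathe: 79 − 20·log₁₀(14.0/2.5) = 79 − 14.96 = 64.04 dB.
Σ 10^(L/10) = 2.638e+06 → L_total = 10·log₁₀(2.638e+06) = 64.21 dB.

64 dB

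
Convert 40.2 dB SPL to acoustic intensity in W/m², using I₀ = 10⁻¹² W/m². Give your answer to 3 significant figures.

1.05e-08 W/m²

I/I₀ = 10^(40.2/10) = 1.047e+04, so I = 1.047e+04 × 10⁻¹² W/m².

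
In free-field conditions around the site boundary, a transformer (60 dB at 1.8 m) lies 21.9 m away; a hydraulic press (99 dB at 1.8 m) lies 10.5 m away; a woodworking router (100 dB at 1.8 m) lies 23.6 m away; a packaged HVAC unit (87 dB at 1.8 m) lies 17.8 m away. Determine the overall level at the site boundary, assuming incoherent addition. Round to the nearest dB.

85 dB

First find each source's level at the receiver (point-source: −20·log₁₀(r/r_ref)), then combine on an intensity basis.
transformer: 60 − 20·log₁₀(21.9/1.8) = 60 − 21.70 = 38.30 dB.
hydraulic press: 99 − 20·log₁₀(10.5/1.8) = 99 − 15.32 = 83.68 dB.
woodworking router: 100 − 20·log₁₀(23.6/1.8) = 100 − 22.35 = 77.65 dB.
packaged HVAC unit: 87 − 20·log₁₀(17.8/1.8) = 87 − 19.90 = 67.10 dB.
Σ 10^(L/10) = 2.967e+08 → L_total = 10·log₁₀(2.967e+08) = 84.72 dB.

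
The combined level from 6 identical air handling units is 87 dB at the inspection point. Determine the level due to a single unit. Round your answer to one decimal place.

Dividing the total intensity by 6 lowers the level by 10·log₁₀ 6 = 7.782 dB: L₁ = 87 − 7.782.

79.2 dB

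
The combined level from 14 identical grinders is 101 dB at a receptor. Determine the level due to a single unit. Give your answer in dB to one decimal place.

89.5 dB

Dividing the total intensity by 14 lowers the level by 10·log₁₀ 14 = 11.461 dB: L₁ = 101 − 11.461.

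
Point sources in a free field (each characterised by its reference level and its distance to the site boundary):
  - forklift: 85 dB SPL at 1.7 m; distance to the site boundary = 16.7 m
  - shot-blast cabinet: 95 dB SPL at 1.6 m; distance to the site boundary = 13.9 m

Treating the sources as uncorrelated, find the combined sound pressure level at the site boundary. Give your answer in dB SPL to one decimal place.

Apply inverse-square spreading to bring every level to the receiver, then sum 10^(L/10).
forklift: 85 − 20·log₁₀(16.7/1.7) = 85 − 19.85 = 65.15 dB SPL.
shot-blast cabinet: 95 − 20·log₁₀(13.9/1.6) = 95 − 18.78 = 76.22 dB SPL.
Σ 10^(L/10) = 4.518e+07 → L_total = 10·log₁₀(4.518e+07) = 76.55 dB SPL.

76.5 dB SPL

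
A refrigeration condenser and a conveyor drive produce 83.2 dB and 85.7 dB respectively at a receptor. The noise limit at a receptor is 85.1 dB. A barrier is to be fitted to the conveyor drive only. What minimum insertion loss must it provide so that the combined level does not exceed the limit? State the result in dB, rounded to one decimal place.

5.1 dB

Fixed contribution from the other source: Σ 10^(L/10) = 10^(83.2/10) = 2.089e+08 (83.20 dB).
The limit corresponds to 10^(85.1/10) = 3.236e+08; subtracting the fixed part leaves 1.147e+08 for the conveyor drive, i.e. 80.59 dB.
Required insertion loss = 85.7 − 80.59 = 5.11 dB.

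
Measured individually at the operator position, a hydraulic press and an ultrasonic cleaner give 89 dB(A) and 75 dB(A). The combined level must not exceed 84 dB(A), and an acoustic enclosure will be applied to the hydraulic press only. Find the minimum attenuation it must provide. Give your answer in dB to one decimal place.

5.6 dB

The untreated sources together contribute 10^(75/10) = 3.162e+07, i.e. 75.00 dB(A).
The limit corresponds to 10^(84/10) = 2.512e+08; subtracting the fixed part leaves 2.196e+08 for the hydraulic press, i.e. 83.42 dB(A).
So the hydraulic press must be reduced from 89 to 83.42 dB(A): IL = 5.58 dB.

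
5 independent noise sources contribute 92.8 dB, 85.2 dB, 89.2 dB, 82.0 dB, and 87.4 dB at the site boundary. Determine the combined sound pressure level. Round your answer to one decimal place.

For uncorrelated sources the intensities add, so convert each level to linear form, sum, and take 10·log₁₀ of the total.
Σ 10^(L/10) = 10^(92.8/10) + 10^(85.2/10) + 10^(89.2/10) + 10^(82.0/10) + 10^(87.4/10) = 3.776e+09.
L_total = 10·log₁₀(3.776e+09) = 95.77 dB.

95.8 dB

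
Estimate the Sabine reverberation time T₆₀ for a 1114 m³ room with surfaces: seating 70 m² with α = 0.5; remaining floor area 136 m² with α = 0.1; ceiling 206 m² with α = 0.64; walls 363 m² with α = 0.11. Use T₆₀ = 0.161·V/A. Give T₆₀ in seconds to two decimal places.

Total absorption A = 70·0.5 + 136·0.1 + 206·0.64 + 363·0.11 = 220.37 m² sabins.
T₆₀ = 0.161·V/A = 0.161·1114/220.37 = 0.814 s.

0.81 s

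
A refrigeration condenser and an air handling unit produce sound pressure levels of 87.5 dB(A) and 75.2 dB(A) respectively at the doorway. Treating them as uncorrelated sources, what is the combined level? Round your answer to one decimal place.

Incoherent sources combine by intensity addition: L_total = 10·log₁₀(Σ 10^(L_i/10)).
Σ 10^(L/10) = 10^(87.5/10) + 10^(75.2/10) = 5.955e+08.
L_total = 10·log₁₀(5.955e+08) = 87.75 dB(A).

87.7 dB(A)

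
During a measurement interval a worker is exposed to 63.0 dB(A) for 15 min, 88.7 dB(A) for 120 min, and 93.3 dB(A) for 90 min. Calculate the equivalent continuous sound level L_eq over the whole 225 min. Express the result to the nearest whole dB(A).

91 dB(A)

The energy average is taken in the linear domain: L_eq = 10·log₁₀[(Σ tᵢ·10^(Lᵢ/10))/T], T = 225 min.
Σ tᵢ·10^(Lᵢ/10) = 15·10^(63.0/10) + 120·10^(88.7/10) + 90·10^(93.3/10) = 2.814e+11.
L_eq = 10·log₁₀(2.814e+11/225) = 90.97 dB(A).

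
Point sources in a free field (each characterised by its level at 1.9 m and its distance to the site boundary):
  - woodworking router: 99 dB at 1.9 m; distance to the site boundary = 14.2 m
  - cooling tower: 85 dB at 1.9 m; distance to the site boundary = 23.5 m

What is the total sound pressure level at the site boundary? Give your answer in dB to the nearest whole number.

82 dB

Apply inverse-square spreading to bring every level to the receiver, then sum 10^(L/10).
woodworking router: 99 − 20·log₁₀(14.2/1.9) = 99 − 17.47 = 81.53 dB.
cooling tower: 85 − 20·log₁₀(23.5/1.9) = 85 − 21.85 = 63.15 dB.
Σ 10^(L/10) = 1.443e+08 → L_total = 10·log₁₀(1.443e+08) = 81.59 dB.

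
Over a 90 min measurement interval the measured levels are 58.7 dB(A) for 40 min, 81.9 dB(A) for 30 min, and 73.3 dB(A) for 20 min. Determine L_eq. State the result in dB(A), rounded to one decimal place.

Weight each interval's intensity by its duration and average over T = 90 min:
Σ tᵢ·10^(Lᵢ/10) = 40·10^(58.7/10) + 30·10^(81.9/10) + 20·10^(73.3/10) = 5.104e+09.
L_eq = 10·log₁₀(5.104e+09/90) = 77.54 dB(A).

77.5 dB(A)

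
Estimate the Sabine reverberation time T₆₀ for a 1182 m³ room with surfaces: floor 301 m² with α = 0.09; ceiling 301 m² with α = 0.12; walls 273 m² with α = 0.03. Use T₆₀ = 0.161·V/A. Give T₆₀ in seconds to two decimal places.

Total absorption A = 301·0.09 + 301·0.12 + 273·0.03 = 71.40 m² sabins.
T₆₀ = 0.161·V/A = 0.161·1182/71.40 = 2.665 s.

2.67 s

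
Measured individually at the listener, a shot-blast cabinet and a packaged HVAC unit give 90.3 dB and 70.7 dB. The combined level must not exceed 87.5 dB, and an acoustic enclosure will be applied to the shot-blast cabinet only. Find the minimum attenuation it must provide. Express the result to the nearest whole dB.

3 dB

The untreated sources together contribute 10^(70.7/10) = 1.175e+07, i.e. 70.70 dB.
The limit corresponds to 10^(87.5/10) = 5.623e+08; subtracting the fixed part leaves 5.506e+08 for the shot-blast cabinet, i.e. 87.41 dB.
So the shot-blast cabinet must be reduced from 90.3 to 87.41 dB: IL = 2.89 dB.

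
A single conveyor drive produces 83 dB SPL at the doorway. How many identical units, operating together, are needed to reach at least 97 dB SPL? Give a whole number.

26

N identical sources give L₁ + 10·log₁₀ N, so require 10·log₁₀ N ≥ 97 − 83 = 14.0 dB.
N ≥ 10^(14.0/10) = 25.119, so N = 26.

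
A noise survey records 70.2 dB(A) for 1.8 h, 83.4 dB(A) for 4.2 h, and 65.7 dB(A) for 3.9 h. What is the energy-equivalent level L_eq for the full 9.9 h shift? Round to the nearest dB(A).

Weight each interval's intensity by its duration and average over T = 9.9 h:
Σ tᵢ·10^(Lᵢ/10) = 1.8·10^(70.2/10) + 4.2·10^(83.4/10) + 3.9·10^(65.7/10) = 9.522e+08.
L_eq = 10·log₁₀(9.522e+08/9.9) = 79.83 dB(A).

80 dB(A)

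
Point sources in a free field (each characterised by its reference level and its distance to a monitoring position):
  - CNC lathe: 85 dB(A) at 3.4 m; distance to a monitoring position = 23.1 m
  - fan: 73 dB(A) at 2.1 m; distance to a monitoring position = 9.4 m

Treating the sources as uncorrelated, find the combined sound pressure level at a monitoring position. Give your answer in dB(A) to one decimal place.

First find each source's level at the receiver (point-source: −20·log₁₀(r/r_ref)), then combine on an intensity basis.
CNC lathe: 85 − 20·log₁₀(23.1/3.4) = 85 − 16.64 = 68.36 dB(A).
fan: 73 − 20·log₁₀(9.4/2.1) = 73 − 13.02 = 59.98 dB(A).
Σ 10^(L/10) = 7.847e+06 → L_total = 10·log₁₀(7.847e+06) = 68.95 dB(A).

68.9 dB(A)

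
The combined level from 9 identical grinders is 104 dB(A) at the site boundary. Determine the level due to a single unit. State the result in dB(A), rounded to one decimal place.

94.5 dB(A)

For N identical incoherent sources L_total = L₁ + 10·log₁₀ N, so L₁ = 104 − 10·log₁₀(9) = 104 − 9.542.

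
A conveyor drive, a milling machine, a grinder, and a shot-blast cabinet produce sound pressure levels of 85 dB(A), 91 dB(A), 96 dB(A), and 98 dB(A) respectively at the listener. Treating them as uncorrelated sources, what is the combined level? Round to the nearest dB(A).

For uncorrelated sources the intensities add, so convert each level to linear form, sum, and take 10·log₁₀ of the total.
Σ 10^(L/10) = 10^(85/10) + 10^(91/10) + 10^(96/10) + 10^(98/10) = 1.187e+10.
L_total = 10·log₁₀(1.187e+10) = 100.74 dB(A).

101 dB(A)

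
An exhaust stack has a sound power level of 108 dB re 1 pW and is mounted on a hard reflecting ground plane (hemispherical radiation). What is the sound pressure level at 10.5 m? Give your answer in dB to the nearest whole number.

80 dB

L_p = L_w − 10·log₁₀(2π·r²) with r = 10.5 m.
2π·r² = 692.7 m², 10·log₁₀ of that is 28.406 dB.
L_p = 108 − 28.406 = 79.59 dB.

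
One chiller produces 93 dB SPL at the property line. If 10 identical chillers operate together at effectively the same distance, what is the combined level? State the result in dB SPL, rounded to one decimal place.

103.0 dB SPL

N identical incoherent sources raise the level by 10·log₁₀ N.
L_total = 93 + 10·log₁₀(10) = 93 + 10.000 = 103.00 dB SPL.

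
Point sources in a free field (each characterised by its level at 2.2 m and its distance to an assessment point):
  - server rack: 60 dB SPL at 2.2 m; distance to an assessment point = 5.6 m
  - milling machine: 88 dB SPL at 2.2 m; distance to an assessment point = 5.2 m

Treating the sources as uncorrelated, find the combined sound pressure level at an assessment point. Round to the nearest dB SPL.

First find each source's level at the receiver (point-source: −20·log₁₀(r/r_ref)), then combine on an intensity basis.
server rack: 60 − 20·log₁₀(5.6/2.2) = 60 − 8.12 = 51.88 dB SPL.
milling machine: 88 − 20·log₁₀(5.2/2.2) = 88 − 7.47 = 80.53 dB SPL.
Σ 10^(L/10) = 1.131e+08 → L_total = 10·log₁₀(1.131e+08) = 80.53 dB SPL.

81 dB SPL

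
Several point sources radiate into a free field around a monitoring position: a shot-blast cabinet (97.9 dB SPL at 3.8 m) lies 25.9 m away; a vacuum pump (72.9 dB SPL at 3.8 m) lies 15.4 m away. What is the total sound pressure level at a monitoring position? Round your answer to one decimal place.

81.3 dB SPL

Propagate each source to the receiver with L = L_ref − 20·log₁₀(r/r_ref), then add intensities.
shot-blast cabinet: 97.9 − 20·log₁₀(25.9/3.8) = 97.9 − 16.67 = 81.23 dB SPL.
vacuum pump: 72.9 − 20·log₁₀(15.4/3.8) = 72.9 − 12.15 = 60.75 dB SPL.
Σ 10^(L/10) = 1.339e+08 → L_total = 10·log₁₀(1.339e+08) = 81.27 dB SPL.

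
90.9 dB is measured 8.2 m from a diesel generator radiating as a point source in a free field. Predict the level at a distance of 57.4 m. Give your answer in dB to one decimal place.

For a point source, L₂ = L₁ − 20·log₁₀(r₂/r₁).
L₂ = 90.9 − 20·log₁₀(57.4/8.2) = 90.9 − 16.902 = 74.00 dB.

74.0 dB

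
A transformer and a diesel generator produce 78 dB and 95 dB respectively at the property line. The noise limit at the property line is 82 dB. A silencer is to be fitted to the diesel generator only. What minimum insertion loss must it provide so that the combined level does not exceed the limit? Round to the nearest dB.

15 dB

Fixed contribution from the other source: Σ 10^(L/10) = 10^(78/10) = 6.310e+07 (78.00 dB).
The limit corresponds to 10^(82/10) = 1.585e+08; subtracting the fixed part leaves 9.539e+07 for the diesel generator, i.e. 79.80 dB.
So the diesel generator must be reduced from 95 to 79.80 dB: IL = 15.20 dB.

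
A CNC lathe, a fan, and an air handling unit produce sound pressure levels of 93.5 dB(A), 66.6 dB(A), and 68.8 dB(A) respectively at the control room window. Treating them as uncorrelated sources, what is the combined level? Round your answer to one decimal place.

93.5 dB(A)

Incoherent sources combine by intensity addition: L_total = 10·log₁₀(Σ 10^(L_i/10)).
Σ 10^(L/10) = 10^(93.5/10) + 10^(66.6/10) + 10^(68.8/10) = 2.251e+09.
L_total = 10·log₁₀(2.251e+09) = 93.52 dB(A).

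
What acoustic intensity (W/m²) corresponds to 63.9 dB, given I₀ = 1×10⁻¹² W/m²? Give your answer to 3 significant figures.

I/I₀ = 10^(63.9/10) = 2.455e+06, so I = 2.455e+06 × 10⁻¹² W/m².

2.45e-06 W/m²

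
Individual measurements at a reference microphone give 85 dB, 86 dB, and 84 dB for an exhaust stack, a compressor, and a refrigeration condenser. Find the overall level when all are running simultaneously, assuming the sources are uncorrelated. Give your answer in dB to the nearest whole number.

For uncorrelated sources the intensities add, so convert each level to linear form, sum, and take 10·log₁₀ of the total.
Σ 10^(L/10) = 10^(85/10) + 10^(86/10) + 10^(84/10) = 9.655e+08.
L_total = 10·log₁₀(9.655e+08) = 89.85 dB.

90 dB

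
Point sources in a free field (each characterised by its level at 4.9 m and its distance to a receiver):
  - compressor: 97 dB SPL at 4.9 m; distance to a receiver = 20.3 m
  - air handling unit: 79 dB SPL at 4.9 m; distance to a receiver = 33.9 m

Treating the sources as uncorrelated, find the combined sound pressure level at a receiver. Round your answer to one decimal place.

Apply inverse-square spreading to bring every level to the receiver, then sum 10^(L/10).
compressor: 97 − 20·log₁₀(20.3/4.9) = 97 − 12.35 = 84.65 dB SPL.
air handling unit: 79 − 20·log₁₀(33.9/4.9) = 79 − 16.80 = 62.20 dB SPL.
Σ 10^(L/10) = 2.937e+08 → L_total = 10·log₁₀(2.937e+08) = 84.68 dB SPL.

84.7 dB SPL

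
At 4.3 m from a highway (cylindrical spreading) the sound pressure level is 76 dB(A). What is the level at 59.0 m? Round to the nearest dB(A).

Cylindrical spreading from a line source gives a 10·log₁₀(r₂/r₁) drop.
L₂ = 76 − 10·log₁₀(59.0/4.3) = 76 − 11.374 = 64.63 dB(A).

65 dB(A)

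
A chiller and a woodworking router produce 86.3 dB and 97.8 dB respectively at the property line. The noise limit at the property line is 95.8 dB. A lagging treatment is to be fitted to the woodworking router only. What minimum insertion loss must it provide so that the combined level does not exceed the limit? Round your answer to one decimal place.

2.5 dB

The untreated sources together contribute 10^(86.3/10) = 4.266e+08, i.e. 86.30 dB.
The limit corresponds to 10^(95.8/10) = 3.802e+09; subtracting the fixed part leaves 3.375e+09 for the woodworking router, i.e. 95.28 dB.
Required insertion loss = 97.8 − 95.28 = 2.52 dB.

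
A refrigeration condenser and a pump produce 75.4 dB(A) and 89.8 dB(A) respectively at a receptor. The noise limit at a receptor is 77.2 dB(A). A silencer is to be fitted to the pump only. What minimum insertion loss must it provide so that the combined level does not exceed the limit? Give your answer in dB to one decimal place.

17.3 dB

The untreated sources together contribute 10^(75.4/10) = 3.467e+07, i.e. 75.40 dB(A).
The limit corresponds to 10^(77.2/10) = 5.248e+07; subtracting the fixed part leaves 1.781e+07 for the pump, i.e. 72.51 dB(A).
So the pump must be reduced from 89.8 to 72.51 dB(A): IL = 17.29 dB.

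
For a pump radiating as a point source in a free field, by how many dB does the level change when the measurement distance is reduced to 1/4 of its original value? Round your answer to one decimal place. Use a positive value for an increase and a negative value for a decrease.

Point-source spreading: ΔL = −20·log₁₀(r₂/r₁).
ΔL = −20·log₁₀(0.25) = +12.04 dB.

+12.0 dB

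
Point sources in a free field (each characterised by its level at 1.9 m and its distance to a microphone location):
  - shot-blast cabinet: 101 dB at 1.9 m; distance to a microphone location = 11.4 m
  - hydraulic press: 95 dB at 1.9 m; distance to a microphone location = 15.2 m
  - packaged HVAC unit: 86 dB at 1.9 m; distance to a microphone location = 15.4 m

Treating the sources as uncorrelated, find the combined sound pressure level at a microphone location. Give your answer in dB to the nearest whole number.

86 dB

Apply inverse-square spreading to bring every level to the receiver, then sum 10^(L/10).
shot-blast cabinet: 101 − 20·log₁₀(11.4/1.9) = 101 − 15.56 = 85.44 dB.
hydraulic press: 95 − 20·log₁₀(15.2/1.9) = 95 − 18.06 = 76.94 dB.
packaged HVAC unit: 86 − 20·log₁₀(15.4/1.9) = 86 − 18.18 = 67.82 dB.
Σ 10^(L/10) = 4.052e+08 → L_total = 10·log₁₀(4.052e+08) = 86.08 dB.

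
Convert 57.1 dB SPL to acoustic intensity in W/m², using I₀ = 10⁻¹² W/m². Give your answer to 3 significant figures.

5.13e-07 W/m²

I = I₀·10^(L/10) = 10⁻¹² × 10^(57.1/10) = 10^(-6.290).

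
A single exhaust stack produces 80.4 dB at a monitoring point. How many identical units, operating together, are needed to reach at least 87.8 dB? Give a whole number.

The shortfall is 87.8 − 80.4 = 7.4 dB, and N units add 10·log₁₀ N, so need 10·log₁₀ N ≥ 7.4.
N ≥ 10^(7.4/10) = 5.495, so N = 6.

6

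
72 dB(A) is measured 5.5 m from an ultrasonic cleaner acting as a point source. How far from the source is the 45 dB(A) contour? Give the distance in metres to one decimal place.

The 27.0 dB drop corresponds to a distance ratio of 10^(27.0/20) for a point source.
r₂ = 5.5·10^((72−45)/20) = 5.5·10^(27.0/20) = 123.13 m.

123.1 m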